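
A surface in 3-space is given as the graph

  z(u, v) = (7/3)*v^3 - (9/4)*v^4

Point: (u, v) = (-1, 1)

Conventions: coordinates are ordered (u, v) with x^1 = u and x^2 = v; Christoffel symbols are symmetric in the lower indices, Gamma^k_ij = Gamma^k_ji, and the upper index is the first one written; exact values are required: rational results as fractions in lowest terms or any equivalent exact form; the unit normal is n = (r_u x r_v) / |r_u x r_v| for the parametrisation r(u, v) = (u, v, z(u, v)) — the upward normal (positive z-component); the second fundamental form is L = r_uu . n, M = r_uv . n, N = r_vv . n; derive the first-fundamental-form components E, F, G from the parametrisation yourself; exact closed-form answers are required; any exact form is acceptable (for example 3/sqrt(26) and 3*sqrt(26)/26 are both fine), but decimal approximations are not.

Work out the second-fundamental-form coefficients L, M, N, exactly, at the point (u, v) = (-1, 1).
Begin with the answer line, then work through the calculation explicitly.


Answer: L = 0, M = 0, N = -13*sqrt(5)/5

z_u = 0, z_v = -2, z_uu = 0, z_uv = 0, z_vv = -13
E = 1, F = 0, G = 5; answer radicand W^2 = 5
unnormalised second-form numerators: l = 0, m = 0, n = -13; L = l/sqrt(5), and similarly M = m/sqrt(W^2), N = n/sqrt(W^2)


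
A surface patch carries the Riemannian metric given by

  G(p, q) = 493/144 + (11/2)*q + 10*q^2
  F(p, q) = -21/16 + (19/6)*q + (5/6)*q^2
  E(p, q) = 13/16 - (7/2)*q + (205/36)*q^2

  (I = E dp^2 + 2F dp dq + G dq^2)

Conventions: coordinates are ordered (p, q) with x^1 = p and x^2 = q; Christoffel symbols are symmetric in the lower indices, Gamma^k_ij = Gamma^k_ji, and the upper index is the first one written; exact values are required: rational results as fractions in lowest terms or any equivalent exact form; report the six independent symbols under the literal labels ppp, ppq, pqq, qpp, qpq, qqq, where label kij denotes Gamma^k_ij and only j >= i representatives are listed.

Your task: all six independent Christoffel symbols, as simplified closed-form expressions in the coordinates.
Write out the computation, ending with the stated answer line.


E = 13/16 - (7/2)*q + (205/36)*q^2; F = -21/16 + (19/6)*q + (5/6)*q^2; G = 493/144 + (11/2)*q + 10*q^2
Gamma^k_ij = (1/2) g^{kl} (d_i g_jl + d_j g_il - d_l g_ij), with g^inv = (1/(EG-F^2)) [[G, -F], [-F, E]]
first partials: E_p = 0, E_q = -7/2 + (205/18)*q, F_p = 0, F_q = 19/6 + (5/3)*q, G_p = 0, G_q = 11/2 + 20*q
D = EG - F^2 = 305/288 + (115/144)*q + (2749/5184)*q^2 - (215/24)*q^3 + (225/4)*q^4
expanded: Gamma^p_pp = (G E_p - 2F F_p + F E_q)/(2D), Gamma^p_pq = (G E_q - F G_p)/(2D), Gamma^p_qq = (2G F_q - G G_p - F G_q)/(2D), Gamma^q_pp = (2E F_p - E E_q - F E_p)/(2D), Gamma^q_pq = (E G_p - F E_q)/(2D), Gamma^q_qq = (E G_q - 2F F_q + F G_p)/(2D); substitute and cancel common factors

Answer: Gamma_ppp = (24600*q^3 + 85920*q^2 - 67473*q + 11907)/(291600*q^4 - 46440*q^3 + 2749*q^2 + 4140*q + 5490), Gamma_ppq = (295200*q^3 + 71640*q^2 + 51169*q - 31059)/(291600*q^4 - 46440*q^3 + 2749*q^2 + 4140*q + 5490), Gamma_pqq = (43200*q^3 + 35640*q^2 + 142764*q + 74913)/(291600*q^4 - 46440*q^3 + 2749*q^2 + 4140*q + 5490), Gamma_qpp = (-168100*q^3 + 154980*q^2 - 55737*q + 7371)/(291600*q^4 - 46440*q^3 + 2749*q^2 + 4140*q + 5490), Gamma_qpq = (-24600*q^3 - 85920*q^2 + 67473*q - 11907)/(291600*q^4 - 46440*q^3 + 2749*q^2 + 4140*q + 5490), Gamma_qqq = (288000*q^3 - 141300*q^2 - 48420*q + 33129)/(291600*q^4 - 46440*q^3 + 2749*q^2 + 4140*q + 5490)


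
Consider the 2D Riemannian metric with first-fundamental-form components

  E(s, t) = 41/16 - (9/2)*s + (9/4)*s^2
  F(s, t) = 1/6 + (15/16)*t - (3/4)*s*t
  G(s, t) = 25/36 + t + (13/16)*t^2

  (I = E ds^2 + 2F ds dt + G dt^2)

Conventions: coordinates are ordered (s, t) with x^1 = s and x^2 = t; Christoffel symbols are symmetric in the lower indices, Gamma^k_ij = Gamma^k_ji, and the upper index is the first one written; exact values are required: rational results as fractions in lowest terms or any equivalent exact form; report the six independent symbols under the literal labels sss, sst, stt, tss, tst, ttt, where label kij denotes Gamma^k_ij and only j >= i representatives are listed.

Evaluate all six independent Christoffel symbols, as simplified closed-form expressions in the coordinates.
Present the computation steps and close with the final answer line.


E = 41/16 - (9/2)*s + (9/4)*s^2; F = 1/6 + (15/16)*t - (3/4)*s*t; G = 25/36 + t + (13/16)*t^2
Gamma^k_ij = (1/2) g^{kl} (d_i g_jl + d_j g_il - d_l g_ij), with g^inv = (1/(EG-F^2)) [[G, -F], [-F, E]]
first partials: E_s = -9/2 + (9/2)*s, E_t = 0, F_s = -(3/4)*t, F_t = 15/16 - (3/4)*s, G_s = 0, G_t = 1 + (13/8)*t
D = EG - F^2 = 1009/576 + (9/4)*t - (25/8)*s + (77/64)*t^2 - (17/4)*s*t + (25/16)*s^2 - (9/4)*s*t^2 + (9/4)*s^2*t + (81/64)*s^2*t^2
expanded: Gamma^s_ss = (G E_s - 2F F_s + F E_t)/(2D), Gamma^s_st = (G E_t - F G_s)/(2D), Gamma^s_tt = (2G F_t - G G_s - F G_t)/(2D), Gamma^t_ss = (2E F_s - E E_t - F E_s)/(2D), Gamma^t_st = (E G_s - F E_t)/(2D), Gamma^t_tt = (E G_t - 2F F_t + F G_s)/(2D); substitute and cancel common factors

Answer: Gamma_sss = (729*s*t^2 + 1296*s*t + 900*s - 648*t^2 - 1224*t - 900)/(729*s^2*t^2 + 1296*s^2*t + 900*s^2 - 1296*s*t^2 - 2448*s*t - 1800*s + 693*t^2 + 1296*t + 1009), Gamma_sst = 0, Gamma_stt = (-216*s*t - 300*s + 192*t + 327)/(729*s^2*t^2 + 1296*s^2*t + 900*s^2 - 1296*s*t^2 - 2448*s*t - 1800*s + 693*t^2 + 1296*t + 1009), Gamma_tss = (-243*s*t - 216*s + 108*t + 216)/(729*s^2*t^2 + 1296*s^2*t + 900*s^2 - 1296*s*t^2 - 2448*s*t - 1800*s + 693*t^2 + 1296*t + 1009), Gamma_tst = 0, Gamma_ttt = (729*s^2*t + 648*s^2 - 1296*s*t - 1224*s + 693*t + 648)/(729*s^2*t^2 + 1296*s^2*t + 900*s^2 - 1296*s*t^2 - 2448*s*t - 1800*s + 693*t^2 + 1296*t + 1009)


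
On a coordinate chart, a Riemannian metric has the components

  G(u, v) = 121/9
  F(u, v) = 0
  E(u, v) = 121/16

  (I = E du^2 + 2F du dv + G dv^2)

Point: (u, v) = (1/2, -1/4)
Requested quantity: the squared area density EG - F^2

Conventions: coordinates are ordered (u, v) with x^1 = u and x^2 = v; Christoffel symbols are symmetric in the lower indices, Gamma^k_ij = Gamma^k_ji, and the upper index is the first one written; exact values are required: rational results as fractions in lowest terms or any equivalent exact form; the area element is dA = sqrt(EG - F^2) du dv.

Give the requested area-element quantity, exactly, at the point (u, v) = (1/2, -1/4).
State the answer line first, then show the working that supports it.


Answer: EG - F^2 = 14641/144

E = 121/16, F = 0, G = 121/9; EG - F^2 = 14641/144


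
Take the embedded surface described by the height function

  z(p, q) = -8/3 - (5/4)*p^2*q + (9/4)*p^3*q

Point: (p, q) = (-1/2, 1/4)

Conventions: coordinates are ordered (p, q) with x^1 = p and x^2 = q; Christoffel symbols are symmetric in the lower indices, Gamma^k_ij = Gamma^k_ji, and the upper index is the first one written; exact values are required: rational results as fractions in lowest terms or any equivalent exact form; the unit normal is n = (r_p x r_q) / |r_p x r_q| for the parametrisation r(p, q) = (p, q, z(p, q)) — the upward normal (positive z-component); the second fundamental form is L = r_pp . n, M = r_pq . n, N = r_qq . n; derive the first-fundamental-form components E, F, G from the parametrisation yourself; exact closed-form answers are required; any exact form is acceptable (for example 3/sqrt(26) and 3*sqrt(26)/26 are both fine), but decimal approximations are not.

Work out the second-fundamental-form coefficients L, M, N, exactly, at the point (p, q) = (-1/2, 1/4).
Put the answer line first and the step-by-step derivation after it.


Answer: L = -148*sqrt(861)/2583, M = 188*sqrt(861)/2583, N = 0

z_p = 47/64, z_q = -19/32, z_pp = -37/16, z_pq = 47/16, z_qq = 0
E = 6305/4096, F = -893/2048, G = 1385/1024; answer radicand W^2 = 7749/4096
unnormalised second-form numerators: l = -37/16, m = 47/16, n = 0; L = l/sqrt(7749/4096), and similarly M = m/sqrt(W^2), N = n/sqrt(W^2)


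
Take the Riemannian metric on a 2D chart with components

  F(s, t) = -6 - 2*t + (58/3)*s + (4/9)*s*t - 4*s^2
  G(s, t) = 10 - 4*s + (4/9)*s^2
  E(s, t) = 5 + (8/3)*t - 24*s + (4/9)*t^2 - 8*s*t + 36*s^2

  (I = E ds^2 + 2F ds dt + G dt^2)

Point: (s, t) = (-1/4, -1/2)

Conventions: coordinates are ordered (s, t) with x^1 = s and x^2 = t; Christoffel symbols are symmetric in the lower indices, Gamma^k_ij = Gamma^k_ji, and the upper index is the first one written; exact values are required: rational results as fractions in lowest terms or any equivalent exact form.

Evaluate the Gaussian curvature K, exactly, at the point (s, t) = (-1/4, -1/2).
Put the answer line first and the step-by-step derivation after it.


Answer: K = -144/143641

E = 397/36, F = -361/36, G = 397/36, EG - F^2 = 379/18 at the point
E_s = -38, E_t = 38/9, F_s = 190/9, F_t = -19/9, G_s = -38/9, G_t = 0
E_tt = 8/9, F_st = 4/9, G_ss = 8/9
K follows from Brioschi's formula, (det M1 - det M2)/(EG - F^2)^2.
M1 = [[-E_tt/2 + F_st - G_ss/2, E_s/2, F_s - E_t/2], [F_t - G_s/2, E, F], [G_t/2, F, G]] = [[-4/9, -19, 19], [0, 397/36, -361/36], [0, -361/36, 397/36]]; det M1 = -758/81
M2 = [[0, E_t/2, G_s/2], [E_t/2, E, F], [G_s/2, F, G]] = [[0, 19/9, -19/9], [19/9, 397/36, -361/36], [-19/9, -361/36, 397/36]]; det M2 = -722/81
det M1 - det M2 = -4/9; K = -4/9 / (379/18)^2 = -144/143641


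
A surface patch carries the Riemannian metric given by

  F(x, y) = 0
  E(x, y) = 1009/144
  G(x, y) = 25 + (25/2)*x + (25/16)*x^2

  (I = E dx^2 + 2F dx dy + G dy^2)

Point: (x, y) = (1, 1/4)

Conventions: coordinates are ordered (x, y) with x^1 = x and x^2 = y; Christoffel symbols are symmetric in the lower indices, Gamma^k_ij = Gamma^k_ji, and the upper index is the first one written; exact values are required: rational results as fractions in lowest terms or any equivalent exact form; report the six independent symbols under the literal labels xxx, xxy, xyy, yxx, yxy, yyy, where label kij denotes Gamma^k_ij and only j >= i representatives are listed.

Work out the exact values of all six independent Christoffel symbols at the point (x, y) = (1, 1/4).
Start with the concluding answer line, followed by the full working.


Answer: Gamma_xxx = 0, Gamma_xxy = 0, Gamma_xyy = -1125/1009, Gamma_yxx = 0, Gamma_yxy = 1/5, Gamma_yyy = 0

E = 1009/144, F = 0, G = 625/16 at the point
E_x = 0, E_y = 0, F_x = 0, F_y = 0, G_x = 125/8, G_y = 0
EG - F^2 = 630625/2304;  g^inv = (2304/630625) * [[625/16, 0], [0, 1009/144]]
first-kind symbols [ij,l] = (1/2)(d_i g_jl + d_j g_il - d_l g_ij): [xx,x] = E_x/2 = 0, [xx,y] = F_x - E_y/2 = 0, [xy,x] = E_y/2 = 0, [xy,y] = G_x/2 = 125/16, [yy,x] = F_y - G_x/2 = -125/16, [yy,y] = G_y/2 = 0
Gamma^x_ij = (G*[ij,x] - F*[ij,y])/(EG - F^2), Gamma^y_ij = (E*[ij,y] - F*[ij,x])/(EG - F^2)


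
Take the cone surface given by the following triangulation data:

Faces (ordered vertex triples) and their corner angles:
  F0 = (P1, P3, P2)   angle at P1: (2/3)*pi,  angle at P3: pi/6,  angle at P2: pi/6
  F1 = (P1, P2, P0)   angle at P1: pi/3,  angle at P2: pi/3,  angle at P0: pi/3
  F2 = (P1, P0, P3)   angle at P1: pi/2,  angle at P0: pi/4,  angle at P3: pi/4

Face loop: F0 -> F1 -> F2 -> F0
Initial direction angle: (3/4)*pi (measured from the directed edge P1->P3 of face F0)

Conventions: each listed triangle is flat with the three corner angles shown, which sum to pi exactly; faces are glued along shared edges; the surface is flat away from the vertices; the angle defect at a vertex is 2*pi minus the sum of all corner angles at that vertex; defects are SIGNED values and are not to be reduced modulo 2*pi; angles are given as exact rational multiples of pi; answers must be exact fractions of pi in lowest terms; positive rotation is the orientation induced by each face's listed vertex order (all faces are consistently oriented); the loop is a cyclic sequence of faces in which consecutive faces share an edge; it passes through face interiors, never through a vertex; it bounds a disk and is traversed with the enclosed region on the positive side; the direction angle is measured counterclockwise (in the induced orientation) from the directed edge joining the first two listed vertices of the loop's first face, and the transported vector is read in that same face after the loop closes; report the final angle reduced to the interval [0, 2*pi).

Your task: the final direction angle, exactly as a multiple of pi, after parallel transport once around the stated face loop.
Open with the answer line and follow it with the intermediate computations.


Answer: final direction angle = (5/4)*pi

enclosed vertex P1: corner angles sum to (3/2)*pi, defect = 2*pi - (3/2)*pi = pi/2
the rotation equals the total enclosed defect, so the final angle is initial + defects (mod 2*pi)
final angle = (3/4)*pi + pi/2 = (5/4)*pi (mod 2*pi)


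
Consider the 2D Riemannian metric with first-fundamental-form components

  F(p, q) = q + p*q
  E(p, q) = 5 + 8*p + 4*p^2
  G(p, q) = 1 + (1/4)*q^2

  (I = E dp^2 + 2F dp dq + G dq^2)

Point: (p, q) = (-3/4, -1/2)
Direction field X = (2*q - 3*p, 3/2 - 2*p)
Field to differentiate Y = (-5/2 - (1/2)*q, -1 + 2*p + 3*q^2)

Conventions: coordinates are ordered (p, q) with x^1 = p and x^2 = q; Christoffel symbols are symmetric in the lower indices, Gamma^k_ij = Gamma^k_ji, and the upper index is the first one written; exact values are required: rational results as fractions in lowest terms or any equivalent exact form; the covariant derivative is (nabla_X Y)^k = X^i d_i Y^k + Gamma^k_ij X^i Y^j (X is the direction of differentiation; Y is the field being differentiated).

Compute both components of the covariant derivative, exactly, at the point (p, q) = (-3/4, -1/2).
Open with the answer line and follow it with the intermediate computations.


Answer: (nabla_X Y)^p = -65/14, (nabla_X Y)^q = -69/14

E = 5/4, F = -1/8, G = 17/16 at the point
E_p = 2, E_q = 0, F_p = -1/2, F_q = 1/4, G_p = 0, G_q = -1/4
EG - F^2 = 21/16;  g^inv = (16/21) * [[17/16, 1/8], [1/8, 5/4]]
first-kind symbols [ij,l] = (1/2)(d_i g_jl + d_j g_il - d_l g_ij): [pp,p] = E_p/2 = 1, [pp,q] = F_p - E_q/2 = -1/2, [pq,p] = E_q/2 = 0, [pq,q] = G_p/2 = 0, [qq,p] = F_q - G_p/2 = 1/4, [qq,q] = G_q/2 = -1/8
Gamma^p_ij = (G*[ij,p] - F*[ij,q])/(EG - F^2), Gamma^q_ij = (E*[ij,q] - F*[ij,p])/(EG - F^2)
Gamma_ppp = 16/21, Gamma_ppq = 0, Gamma_pqq = 4/21, Gamma_qpp = -8/21, Gamma_qpq = 0, Gamma_qqq = -2/21
X = (5/4, 3), Y = (-9/4, -7/4) at the point


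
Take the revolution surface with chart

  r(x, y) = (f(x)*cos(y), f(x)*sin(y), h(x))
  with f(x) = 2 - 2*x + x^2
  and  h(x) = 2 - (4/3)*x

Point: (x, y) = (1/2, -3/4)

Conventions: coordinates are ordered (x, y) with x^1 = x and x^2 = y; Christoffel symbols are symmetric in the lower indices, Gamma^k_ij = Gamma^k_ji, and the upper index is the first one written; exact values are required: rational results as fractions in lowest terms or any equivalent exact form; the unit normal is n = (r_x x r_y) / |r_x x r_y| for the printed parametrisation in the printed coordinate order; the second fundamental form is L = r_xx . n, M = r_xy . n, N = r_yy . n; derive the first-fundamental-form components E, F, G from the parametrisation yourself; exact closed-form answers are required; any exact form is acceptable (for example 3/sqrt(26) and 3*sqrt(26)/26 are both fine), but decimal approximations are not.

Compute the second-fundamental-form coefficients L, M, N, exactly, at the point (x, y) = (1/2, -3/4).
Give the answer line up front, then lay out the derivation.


Answer: L = 8/5, M = 0, N = -1

f = 5/4, f' = -1, f'' = 2, h' = -4/3, h'' = 0
E = 25/9, F = 0, G = 25/16; answer radicand W^2 = 25/9
unnormalised second-form numerators: l = 8/3, m = 0, n = -5/3; L = l/sqrt(25/9), and similarly M = m/sqrt(W^2), N = n/sqrt(W^2)


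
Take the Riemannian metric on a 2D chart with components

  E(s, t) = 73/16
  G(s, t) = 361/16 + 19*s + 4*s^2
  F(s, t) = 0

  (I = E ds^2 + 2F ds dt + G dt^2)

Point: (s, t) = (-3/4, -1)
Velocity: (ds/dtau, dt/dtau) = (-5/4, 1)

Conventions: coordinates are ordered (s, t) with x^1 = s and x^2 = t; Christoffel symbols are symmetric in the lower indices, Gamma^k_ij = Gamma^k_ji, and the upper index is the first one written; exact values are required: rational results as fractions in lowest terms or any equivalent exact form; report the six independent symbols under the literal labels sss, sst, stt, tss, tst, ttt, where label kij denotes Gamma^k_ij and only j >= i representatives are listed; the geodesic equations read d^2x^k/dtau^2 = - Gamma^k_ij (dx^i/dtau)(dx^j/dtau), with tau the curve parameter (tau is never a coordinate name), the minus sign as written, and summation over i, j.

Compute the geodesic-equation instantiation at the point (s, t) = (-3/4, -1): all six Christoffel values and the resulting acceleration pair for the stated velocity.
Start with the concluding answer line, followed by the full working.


Answer: Gamma_sss = 0, Gamma_sst = 0, Gamma_stt = -104/73, Gamma_tss = 0, Gamma_tst = 8/13, Gamma_ttt = 0; accelerations (d^2s/dtau^2, d^2t/dtau^2) = (104/73, 20/13)

E = 73/16, F = 0, G = 169/16 at the point
E_s = 0, E_t = 0, F_s = 0, F_t = 0, G_s = 13, G_t = 0
EG - F^2 = 12337/256;  g^inv = (256/12337) * [[169/16, 0], [0, 73/16]]
first-kind symbols [ij,l] = (1/2)(d_i g_jl + d_j g_il - d_l g_ij): [ss,s] = E_s/2 = 0, [ss,t] = F_s - E_t/2 = 0, [st,s] = E_t/2 = 0, [st,t] = G_s/2 = 13/2, [tt,s] = F_t - G_s/2 = -13/2, [tt,t] = G_t/2 = 0
Gamma^s_ij = (G*[ij,s] - F*[ij,t])/(EG - F^2), Gamma^t_ij = (E*[ij,t] - F*[ij,s])/(EG - F^2)
Gamma_sss = 0, Gamma_sst = 0, Gamma_stt = -104/73, Gamma_tss = 0, Gamma_tst = 8/13, Gamma_ttt = 0
d^2s/dtau^2 = -(Gamma_sss*(-5/4)^2 + 2*Gamma_sst*(-5/4)*(1) + Gamma_stt*(1)^2) = 104/73
d^2t/dtau^2 = -(Gamma_tss*(-5/4)^2 + 2*Gamma_tst*(-5/4)*(1) + Gamma_ttt*(1)^2) = 20/13


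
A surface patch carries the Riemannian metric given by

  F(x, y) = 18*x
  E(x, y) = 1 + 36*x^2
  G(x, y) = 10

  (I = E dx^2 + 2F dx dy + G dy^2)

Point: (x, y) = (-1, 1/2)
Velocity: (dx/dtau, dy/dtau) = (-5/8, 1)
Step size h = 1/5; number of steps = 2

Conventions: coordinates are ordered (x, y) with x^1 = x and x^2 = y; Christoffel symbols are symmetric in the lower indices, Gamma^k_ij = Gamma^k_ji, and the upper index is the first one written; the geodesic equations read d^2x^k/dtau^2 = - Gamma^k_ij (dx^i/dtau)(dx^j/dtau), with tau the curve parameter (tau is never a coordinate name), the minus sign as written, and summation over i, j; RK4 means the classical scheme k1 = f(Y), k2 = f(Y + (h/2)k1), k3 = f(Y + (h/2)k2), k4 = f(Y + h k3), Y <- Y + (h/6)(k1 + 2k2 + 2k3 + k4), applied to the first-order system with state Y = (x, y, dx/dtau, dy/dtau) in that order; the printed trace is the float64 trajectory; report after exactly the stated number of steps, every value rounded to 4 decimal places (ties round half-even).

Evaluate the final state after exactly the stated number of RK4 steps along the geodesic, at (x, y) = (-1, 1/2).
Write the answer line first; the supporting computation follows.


Answer: x = -1.2291, y = 0.8903, dx/dtau = -0.5283, dy/dtau = 0.9562

f(Y) = (dx/dtau, dy/dtau, -Gamma^x_ij Y'^i Y'^j, -Gamma^y_ij Y'^i Y'^j) with the Gammas evaluated at the stage position; h = 0.200000; intermediate values shown to 6 dp
step 0: x = -1.0000, y = 0.5000, dx/dtau = -0.6250, dy/dtau = 1.0000
step 1:
  k1: at (x, y) = (-1.000000, 0.500000), (dx/dtau, dy/dtau) = (-0.625000, 1.000000); Gamma_xxx = -0.782609, Gamma_xxy = 0.000000, Gamma_xyy = 0.000000, Gamma_yxx = 0.391304, Gamma_yxy = 0.000000, Gamma_yyy = 0.000000; k1 = (-0.625000, 1.000000, 0.305707, -0.152853)
  k2: at (x, y) = (-1.062500, 0.600000), (dx/dtau, dy/dtau) = (-0.594429, 0.984715); Gamma_xxx = -0.755322, Gamma_xxy = 0.000000, Gamma_xyy = 0.000000, Gamma_yxx = 0.355446, Gamma_yxy = 0.000000, Gamma_yyy = 0.000000; k2 = (-0.594429, 0.984715, 0.266890, -0.125595)
  k3: at (x, y) = (-1.059443, 0.598471), (dx/dtau, dy/dtau) = (-0.598311, 0.987440); Gamma_xxx = -0.756638, Gamma_xxy = 0.000000, Gamma_xyy = 0.000000, Gamma_yxx = 0.357093, Gamma_yxy = 0.000000, Gamma_yyy = 0.000000; k3 = (-0.598311, 0.987440, 0.270858, -0.127831)
  k4: at (x, y) = (-1.119662, 0.697488), (dx/dtau, dy/dtau) = (-0.570828, 0.974434); Gamma_xxx = -0.731126, Gamma_xxy = 0.000000, Gamma_xyy = 0.000000, Gamma_yxx = 0.326494, Gamma_yxy = 0.000000, Gamma_yyy = 0.000000; k4 = (-0.570828, 0.974434, 0.238234, -0.106386)
  Y <- Y + (h/6)(k1 + 2k2 + 2k3 + k4): x = -1.1194, y = 0.6973, dx/dtau = -0.5710, dy/dtau = 0.9745
step 2:
  k1: at (x, y) = (-1.119377, 0.697291), (dx/dtau, dy/dtau) = (-0.571019, 0.974464); Gamma_xxx = -0.731245, Gamma_xxy = 0.000000, Gamma_xyy = 0.000000, Gamma_yxx = 0.326630, Gamma_yxy = 0.000000, Gamma_yyy = 0.000000; k1 = (-0.571019, 0.974464, 0.238431, -0.106502)
  k2: at (x, y) = (-1.176479, 0.794738), (dx/dtau, dy/dtau) = (-0.547176, 0.963813); Gamma_xxx = -0.707920, Gamma_xxy = 0.000000, Gamma_xyy = 0.000000, Gamma_yxx = 0.300864, Gamma_yxy = 0.000000, Gamma_yyy = 0.000000; k2 = (-0.547176, 0.963813, 0.211952, -0.090079)
  k3: at (x, y) = (-1.174095, 0.793673), (dx/dtau, dy/dtau) = (-0.549824, 0.965456); Gamma_xxx = -0.708876, Gamma_xxy = 0.000000, Gamma_xyy = 0.000000, Gamma_yxx = 0.301882, Gamma_yxy = 0.000000, Gamma_yyy = 0.000000; k3 = (-0.549824, 0.965456, 0.214297, -0.091261)
  k4: at (x, y) = (-1.229342, 0.890383), (dx/dtau, dy/dtau) = (-0.528159, 0.956211); Gamma_xxx = -0.687144, Gamma_xxy = 0.000000, Gamma_xyy = 0.000000, Gamma_yxx = 0.279477, Gamma_yxy = 0.000000, Gamma_yyy = 0.000000; k4 = (-0.528159, 0.956211, 0.191680, -0.077961)
  Y <- Y + (h/6)(k1 + 2k2 + 2k3 + k4): x = -1.2291, y = 0.8903, dx/dtau = -0.5283, dy/dtau = 0.9562


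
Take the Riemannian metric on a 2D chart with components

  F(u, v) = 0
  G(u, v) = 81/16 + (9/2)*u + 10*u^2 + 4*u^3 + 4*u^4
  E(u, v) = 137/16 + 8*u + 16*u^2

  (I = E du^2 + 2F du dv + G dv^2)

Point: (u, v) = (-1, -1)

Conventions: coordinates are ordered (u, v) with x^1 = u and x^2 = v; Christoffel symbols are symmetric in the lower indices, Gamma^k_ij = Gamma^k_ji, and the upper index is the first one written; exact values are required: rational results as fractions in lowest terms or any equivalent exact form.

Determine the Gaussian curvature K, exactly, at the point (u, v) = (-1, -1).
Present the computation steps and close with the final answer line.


E = 265/16, F = 0, G = 169/16, EG - F^2 = 44785/256 at the point
E_u = -24, E_v = 0, F_u = 0, F_v = 0, G_u = -39/2, G_v = 0
E_vv = 0, F_uv = 0, G_uu = 44
Compute both Brioschi determinants and normalise by (EG - F^2)^2.
M1 = [[-E_vv/2 + F_uv - G_uu/2, E_u/2, F_u - E_v/2], [F_v - G_u/2, E, F], [G_v/2, F, G]] = [[-22, -12, 0], [39/4, 265/16, 0], [0, 0, 169/16]]; det M1 = -334451/128
M2 = [[0, E_v/2, G_u/2], [E_v/2, E, F], [G_u/2, F, G]] = [[0, 0, -39/4], [0, 265/16, 0], [-39/4, 0, 169/16]]; det M2 = -403065/256
det M1 - det M2 = -265837/256; K = -265837/256 / (44785/256)^2 = -30976/912925

Answer: K = -30976/912925


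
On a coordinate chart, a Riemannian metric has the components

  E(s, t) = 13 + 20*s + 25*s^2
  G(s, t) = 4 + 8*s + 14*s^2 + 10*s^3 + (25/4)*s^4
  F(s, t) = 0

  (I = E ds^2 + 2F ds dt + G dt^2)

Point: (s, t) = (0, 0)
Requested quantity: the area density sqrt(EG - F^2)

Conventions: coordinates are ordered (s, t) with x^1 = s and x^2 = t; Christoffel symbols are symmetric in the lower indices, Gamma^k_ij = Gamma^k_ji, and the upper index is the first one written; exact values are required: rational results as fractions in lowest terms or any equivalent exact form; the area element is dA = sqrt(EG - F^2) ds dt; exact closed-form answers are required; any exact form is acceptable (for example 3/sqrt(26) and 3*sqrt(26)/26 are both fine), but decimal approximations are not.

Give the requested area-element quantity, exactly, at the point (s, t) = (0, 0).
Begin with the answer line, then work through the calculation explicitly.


Answer: sqrt(EG - F^2) = 2*sqrt(13)

E = 13, F = 0, G = 4; EG - F^2 = 52


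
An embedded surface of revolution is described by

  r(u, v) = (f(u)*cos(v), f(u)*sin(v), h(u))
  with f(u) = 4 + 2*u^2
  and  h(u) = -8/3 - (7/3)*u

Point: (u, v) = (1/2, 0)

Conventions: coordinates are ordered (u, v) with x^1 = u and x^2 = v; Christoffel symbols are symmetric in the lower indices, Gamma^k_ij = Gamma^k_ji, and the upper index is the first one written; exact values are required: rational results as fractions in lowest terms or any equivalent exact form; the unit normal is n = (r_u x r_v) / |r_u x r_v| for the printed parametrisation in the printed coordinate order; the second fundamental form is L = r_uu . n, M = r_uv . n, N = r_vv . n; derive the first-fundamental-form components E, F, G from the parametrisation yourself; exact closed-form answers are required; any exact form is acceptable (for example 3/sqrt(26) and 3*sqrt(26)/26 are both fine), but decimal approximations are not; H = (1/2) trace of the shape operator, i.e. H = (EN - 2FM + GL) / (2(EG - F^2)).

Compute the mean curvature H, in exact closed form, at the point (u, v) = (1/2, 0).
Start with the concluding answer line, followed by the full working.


Answer: H = 539*sqrt(85)/65025

f = 9/2, f' = 2, f'' = 4, h' = -7/3, h'' = 0
E = 85/9, F = 0, G = 81/4; answer radicand W^2 = 85/9
unnormalised second-form numerators: l = 28/3, m = 0, n = -21/2; L = l/sqrt(85/9), and similarly M = m/sqrt(W^2), N = n/sqrt(W^2)
H = (E*n - 2*F*m + G*l) / (2*(EG - F^2)*sqrt(W^2)); E*n - 2*F*m + G*l = 539/6, EG - F^2 = 765/4, so H = (539/2295)/sqrt(85/9)


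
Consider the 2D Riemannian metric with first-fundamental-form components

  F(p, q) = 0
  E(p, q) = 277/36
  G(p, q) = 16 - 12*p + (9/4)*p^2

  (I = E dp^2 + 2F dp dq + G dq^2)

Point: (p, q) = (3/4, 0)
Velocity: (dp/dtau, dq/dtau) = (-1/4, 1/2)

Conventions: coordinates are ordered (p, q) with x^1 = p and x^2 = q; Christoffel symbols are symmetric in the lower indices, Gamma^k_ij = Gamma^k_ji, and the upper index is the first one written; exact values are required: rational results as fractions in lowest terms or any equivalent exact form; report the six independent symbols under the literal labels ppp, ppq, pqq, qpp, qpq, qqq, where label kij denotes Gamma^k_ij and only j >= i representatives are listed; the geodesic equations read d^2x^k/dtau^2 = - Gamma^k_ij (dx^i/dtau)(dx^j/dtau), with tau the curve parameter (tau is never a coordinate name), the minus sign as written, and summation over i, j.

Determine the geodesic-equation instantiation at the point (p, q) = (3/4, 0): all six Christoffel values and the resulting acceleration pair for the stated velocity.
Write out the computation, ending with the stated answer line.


E = 277/36, F = 0, G = 529/64 at the point
E_p = 0, E_q = 0, F_p = 0, F_q = 0, G_p = -69/8, G_q = 0
EG - F^2 = 146533/2304;  g^inv = (2304/146533) * [[529/64, 0], [0, 277/36]]
first-kind symbols [ij,l] = (1/2)(d_i g_jl + d_j g_il - d_l g_ij): [pp,p] = E_p/2 = 0, [pp,q] = F_p - E_q/2 = 0, [pq,p] = E_q/2 = 0, [pq,q] = G_p/2 = -69/16, [qq,p] = F_q - G_p/2 = 69/16, [qq,q] = G_q/2 = 0
Gamma^p_ij = (G*[ij,p] - F*[ij,q])/(EG - F^2), Gamma^q_ij = (E*[ij,q] - F*[ij,p])/(EG - F^2)
Gamma_ppp = 0, Gamma_ppq = 0, Gamma_pqq = 621/1108, Gamma_qpp = 0, Gamma_qpq = -12/23, Gamma_qqq = 0
d^2p/dtau^2 = -(Gamma_ppp*(-1/4)^2 + 2*Gamma_ppq*(-1/4)*(1/2) + Gamma_pqq*(1/2)^2) = -621/4432
d^2q/dtau^2 = -(Gamma_qpp*(-1/4)^2 + 2*Gamma_qpq*(-1/4)*(1/2) + Gamma_qqq*(1/2)^2) = -3/23

Answer: Gamma_ppp = 0, Gamma_ppq = 0, Gamma_pqq = 621/1108, Gamma_qpp = 0, Gamma_qpq = -12/23, Gamma_qqq = 0; accelerations (d^2p/dtau^2, d^2q/dtau^2) = (-621/4432, -3/23)


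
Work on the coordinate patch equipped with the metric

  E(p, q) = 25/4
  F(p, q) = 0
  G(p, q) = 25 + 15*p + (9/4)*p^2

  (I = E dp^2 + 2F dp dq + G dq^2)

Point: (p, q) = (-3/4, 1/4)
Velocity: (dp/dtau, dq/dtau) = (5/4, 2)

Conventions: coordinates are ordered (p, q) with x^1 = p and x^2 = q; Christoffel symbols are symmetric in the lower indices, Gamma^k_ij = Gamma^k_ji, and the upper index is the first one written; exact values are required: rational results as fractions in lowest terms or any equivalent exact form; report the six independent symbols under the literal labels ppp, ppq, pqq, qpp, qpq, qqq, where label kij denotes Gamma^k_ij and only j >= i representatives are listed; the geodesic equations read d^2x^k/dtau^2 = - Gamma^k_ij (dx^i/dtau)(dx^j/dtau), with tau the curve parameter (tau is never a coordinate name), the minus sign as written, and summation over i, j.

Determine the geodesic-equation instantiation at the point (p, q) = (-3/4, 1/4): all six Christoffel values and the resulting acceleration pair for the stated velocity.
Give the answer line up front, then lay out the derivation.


Answer: Gamma_ppp = 0, Gamma_ppq = 0, Gamma_pqq = -93/100, Gamma_qpp = 0, Gamma_qpq = 12/31, Gamma_qqq = 0; accelerations (d^2p/dtau^2, d^2q/dtau^2) = (93/25, -60/31)

E = 25/4, F = 0, G = 961/64 at the point
E_p = 0, E_q = 0, F_p = 0, F_q = 0, G_p = 93/8, G_q = 0
EG - F^2 = 24025/256;  g^inv = (256/24025) * [[961/64, 0], [0, 25/4]]
first-kind symbols [ij,l] = (1/2)(d_i g_jl + d_j g_il - d_l g_ij): [pp,p] = E_p/2 = 0, [pp,q] = F_p - E_q/2 = 0, [pq,p] = E_q/2 = 0, [pq,q] = G_p/2 = 93/16, [qq,p] = F_q - G_p/2 = -93/16, [qq,q] = G_q/2 = 0
Gamma^p_ij = (G*[ij,p] - F*[ij,q])/(EG - F^2), Gamma^q_ij = (E*[ij,q] - F*[ij,p])/(EG - F^2)
Gamma_ppp = 0, Gamma_ppq = 0, Gamma_pqq = -93/100, Gamma_qpp = 0, Gamma_qpq = 12/31, Gamma_qqq = 0
d^2p/dtau^2 = -(Gamma_ppp*(5/4)^2 + 2*Gamma_ppq*(5/4)*(2) + Gamma_pqq*(2)^2) = 93/25
d^2q/dtau^2 = -(Gamma_qpp*(5/4)^2 + 2*Gamma_qpq*(5/4)*(2) + Gamma_qqq*(2)^2) = -60/31


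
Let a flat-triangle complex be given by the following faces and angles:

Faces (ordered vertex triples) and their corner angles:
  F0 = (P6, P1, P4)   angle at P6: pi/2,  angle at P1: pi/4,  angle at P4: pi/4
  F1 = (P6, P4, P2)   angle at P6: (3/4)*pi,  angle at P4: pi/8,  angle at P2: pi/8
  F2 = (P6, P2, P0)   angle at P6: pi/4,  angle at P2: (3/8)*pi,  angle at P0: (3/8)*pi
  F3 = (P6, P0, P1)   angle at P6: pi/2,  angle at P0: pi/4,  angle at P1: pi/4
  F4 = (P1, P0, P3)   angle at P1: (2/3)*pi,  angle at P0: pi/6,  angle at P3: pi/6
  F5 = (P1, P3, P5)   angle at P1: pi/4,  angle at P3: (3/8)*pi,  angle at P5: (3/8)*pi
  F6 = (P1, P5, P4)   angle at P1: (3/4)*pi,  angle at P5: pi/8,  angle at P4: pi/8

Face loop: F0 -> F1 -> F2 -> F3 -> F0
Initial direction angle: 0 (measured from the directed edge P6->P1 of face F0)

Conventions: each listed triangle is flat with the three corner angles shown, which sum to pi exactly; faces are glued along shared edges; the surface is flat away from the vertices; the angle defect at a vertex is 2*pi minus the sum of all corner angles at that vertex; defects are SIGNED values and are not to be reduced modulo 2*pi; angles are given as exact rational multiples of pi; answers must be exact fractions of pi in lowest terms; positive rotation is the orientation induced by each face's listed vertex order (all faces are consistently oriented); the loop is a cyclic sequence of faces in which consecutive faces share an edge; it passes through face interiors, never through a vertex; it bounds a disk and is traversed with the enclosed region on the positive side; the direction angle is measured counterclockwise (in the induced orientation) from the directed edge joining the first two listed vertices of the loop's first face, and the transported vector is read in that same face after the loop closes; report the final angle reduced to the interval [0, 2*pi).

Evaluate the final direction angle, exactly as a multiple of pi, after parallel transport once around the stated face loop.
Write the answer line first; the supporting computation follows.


Answer: final direction angle = 0

enclosed vertex P6: corner angles sum to 2*pi, defect = 2*pi - 2*pi = 0
holonomy = initial angle + sum of enclosed defects (mod 2*pi), positive in the induced orientation
final angle = 0 + 0 = 0 (mod 2*pi)


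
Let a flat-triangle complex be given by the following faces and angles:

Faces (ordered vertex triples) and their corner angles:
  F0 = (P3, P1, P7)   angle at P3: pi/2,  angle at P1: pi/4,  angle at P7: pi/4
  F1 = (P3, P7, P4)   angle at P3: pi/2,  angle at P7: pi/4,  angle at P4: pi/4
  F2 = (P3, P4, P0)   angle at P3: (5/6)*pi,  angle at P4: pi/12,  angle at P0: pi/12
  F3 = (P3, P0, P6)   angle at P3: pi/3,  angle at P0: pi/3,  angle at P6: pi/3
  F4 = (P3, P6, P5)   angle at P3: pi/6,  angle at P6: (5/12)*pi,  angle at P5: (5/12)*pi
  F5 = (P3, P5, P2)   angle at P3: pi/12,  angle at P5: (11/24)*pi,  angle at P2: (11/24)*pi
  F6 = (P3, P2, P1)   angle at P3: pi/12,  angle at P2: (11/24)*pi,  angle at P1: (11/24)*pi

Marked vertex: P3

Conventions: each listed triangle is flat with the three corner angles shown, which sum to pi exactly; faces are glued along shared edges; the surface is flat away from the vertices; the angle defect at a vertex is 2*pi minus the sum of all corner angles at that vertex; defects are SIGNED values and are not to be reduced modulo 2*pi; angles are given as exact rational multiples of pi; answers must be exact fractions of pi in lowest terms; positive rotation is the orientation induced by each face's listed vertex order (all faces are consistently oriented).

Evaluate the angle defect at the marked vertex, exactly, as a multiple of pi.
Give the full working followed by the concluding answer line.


Sum of corner angles at P3: (5/2)*pi
defect = 2*pi - (5/2)*pi

Answer: defect(P3) = -pi/2


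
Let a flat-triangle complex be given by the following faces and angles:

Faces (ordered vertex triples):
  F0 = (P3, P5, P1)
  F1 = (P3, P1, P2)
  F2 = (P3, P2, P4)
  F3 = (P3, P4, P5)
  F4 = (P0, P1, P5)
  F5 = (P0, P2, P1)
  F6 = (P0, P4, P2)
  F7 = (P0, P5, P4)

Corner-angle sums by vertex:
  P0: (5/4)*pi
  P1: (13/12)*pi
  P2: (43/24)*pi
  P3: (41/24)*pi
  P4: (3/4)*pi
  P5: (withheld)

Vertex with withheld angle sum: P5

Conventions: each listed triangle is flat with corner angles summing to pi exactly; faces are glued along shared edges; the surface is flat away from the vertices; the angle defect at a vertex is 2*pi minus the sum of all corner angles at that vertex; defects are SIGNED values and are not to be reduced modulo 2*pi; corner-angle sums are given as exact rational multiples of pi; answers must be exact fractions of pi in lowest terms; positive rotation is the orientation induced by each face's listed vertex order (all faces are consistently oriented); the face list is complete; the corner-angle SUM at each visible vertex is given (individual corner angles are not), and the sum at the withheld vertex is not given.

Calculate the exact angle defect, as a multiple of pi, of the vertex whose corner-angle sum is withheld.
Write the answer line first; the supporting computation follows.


Answer: defect(P5) = (7/12)*pi

V = 6, E = 12, F = 8; chi = V - E + F = 2
Gauss-Bonnet: total defect = 2*pi*chi = 4*pi; visible defects sum to (41/12)*pi


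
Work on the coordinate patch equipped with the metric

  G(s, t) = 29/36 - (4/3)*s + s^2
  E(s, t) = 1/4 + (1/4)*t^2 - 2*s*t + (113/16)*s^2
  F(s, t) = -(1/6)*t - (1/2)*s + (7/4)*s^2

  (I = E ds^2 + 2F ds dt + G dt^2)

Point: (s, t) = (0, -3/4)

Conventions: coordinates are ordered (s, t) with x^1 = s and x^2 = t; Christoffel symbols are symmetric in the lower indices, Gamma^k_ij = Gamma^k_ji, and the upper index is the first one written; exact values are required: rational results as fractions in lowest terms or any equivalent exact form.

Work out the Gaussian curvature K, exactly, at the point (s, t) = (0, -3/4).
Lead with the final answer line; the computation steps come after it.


Answer: K = -214272/36517

E = 25/64, F = 1/8, G = 29/36, EG - F^2 = 689/2304 at the point
E_s = 3/2, E_t = -3/8, F_s = -1/2, F_t = -1/6, G_s = -4/3, G_t = 0
E_tt = 1/2, F_st = 0, G_ss = 2
K follows from Brioschi's formula, (det M1 - det M2)/(EG - F^2)^2.
M1 = [[-E_tt/2 + F_st - G_ss/2, E_s/2, F_s - E_t/2], [F_t - G_s/2, E, F], [G_t/2, F, G]] = [[-5/4, 3/4, -5/16], [1/2, 25/64, 1/8], [0, 1/8, 29/36]]; det M1 = -6409/9216
M2 = [[0, E_t/2, G_s/2], [E_t/2, E, F], [G_s/2, F, G]] = [[0, -3/16, -2/3], [-3/16, 25/64, 1/8], [-2/3, 1/8, 29/36]]; det M2 = -1573/9216
det M1 - det M2 = -403/768; K = -403/768 / (689/2304)^2 = -214272/36517


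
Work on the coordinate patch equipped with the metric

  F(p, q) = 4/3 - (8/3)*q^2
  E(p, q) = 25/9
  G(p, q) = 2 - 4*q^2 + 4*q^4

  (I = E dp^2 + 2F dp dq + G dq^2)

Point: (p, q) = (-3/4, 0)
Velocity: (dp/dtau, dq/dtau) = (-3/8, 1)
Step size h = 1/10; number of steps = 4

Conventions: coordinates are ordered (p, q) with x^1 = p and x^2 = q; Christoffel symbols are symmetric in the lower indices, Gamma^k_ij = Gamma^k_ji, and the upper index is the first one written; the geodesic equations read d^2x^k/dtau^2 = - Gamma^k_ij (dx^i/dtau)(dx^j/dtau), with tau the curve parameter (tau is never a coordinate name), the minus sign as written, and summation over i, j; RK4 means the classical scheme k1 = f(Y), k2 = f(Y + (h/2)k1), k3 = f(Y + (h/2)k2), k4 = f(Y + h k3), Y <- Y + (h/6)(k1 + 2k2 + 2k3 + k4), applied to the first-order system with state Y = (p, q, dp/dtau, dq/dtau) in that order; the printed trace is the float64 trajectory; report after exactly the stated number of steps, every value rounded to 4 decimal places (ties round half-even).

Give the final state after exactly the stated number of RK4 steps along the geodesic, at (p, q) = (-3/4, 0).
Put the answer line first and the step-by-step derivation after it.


Answer: p = -0.8832, q = 0.4113, dp/dtau = -0.2392, dq/dtau = 1.0839

f(Y) = (dp/dtau, dq/dtau, -Gamma^p_ij Y'^i Y'^j, -Gamma^q_ij Y'^i Y'^j) with the Gammas evaluated at the stage position; h = 0.100000; intermediate values shown to 6 dp
step 0: p = -0.7500, q = 0.0000, dp/dtau = -0.3750, dq/dtau = 1.0000
step 1:
  k1: at (p, q) = (-0.750000, 0.000000), (dp/dtau, dq/dtau) = (-0.375000, 1.000000); Gamma_ppp = 0.000000, Gamma_ppq = 0.000000, Gamma_pqq = 0.000000, Gamma_qpp = 0.000000, Gamma_qpq = 0.000000, Gamma_qqq = 0.000000; k1 = (-0.375000, 1.000000, 0.000000, 0.000000)
  k2: at (p, q) = (-0.768750, 0.050000), (dp/dtau, dq/dtau) = (-0.375000, 1.000000); Gamma_ppp = 0.000000, Gamma_ppq = 0.000000, Gamma_pqq = -0.070775, Gamma_qpp = 0.000000, Gamma_qpq = 0.000000, Gamma_qqq = -0.052816; k2 = (-0.375000, 1.000000, 0.070775, 0.052816)
  k3: at (p, q) = (-0.768750, 0.050000), (dp/dtau, dq/dtau) = (-0.371461, 1.002641); Gamma_ppp = 0.000000, Gamma_ppq = 0.000000, Gamma_pqq = -0.070775, Gamma_qpp = 0.000000, Gamma_qpq = 0.000000, Gamma_qqq = -0.052816; k3 = (-0.371461, 1.002641, 0.071149, 0.053095)
  k4: at (p, q) = (-0.787146, 0.100264), (dp/dtau, dq/dtau) = (-0.367885, 1.005310); Gamma_ppp = 0.000000, Gamma_ppq = 0.000000, Gamma_pqq = -0.143057, Gamma_qpp = 0.000000, Gamma_qpq = 0.000000, Gamma_qqq = -0.105135; k4 = (-0.367885, 1.005310, 0.144580, 0.106255)
  Y <- Y + (h/6)(k1 + 2k2 + 2k3 + k4): p = -0.7873, q = 0.1002, dp/dtau = -0.3679, dq/dtau = 1.0053
step 2:
  k1: at (p, q) = (-0.787263, 0.100177), (dp/dtau, dq/dtau) = (-0.367860, 1.005301); Gamma_ppp = 0.000000, Gamma_ppq = 0.000000, Gamma_pqq = -0.142929, Gamma_qpp = 0.000000, Gamma_qpq = 0.000000, Gamma_qqq = -0.105045; k1 = (-0.367860, 1.005301, 0.144449, 0.106162)
  k2: at (p, q) = (-0.805656, 0.150442), (dp/dtau, dq/dtau) = (-0.360637, 1.010609); Gamma_ppp = 0.000000, Gamma_ppq = 0.000000, Gamma_pqq = -0.217482, Gamma_qpp = 0.000000, Gamma_qpq = 0.000000, Gamma_qqq = -0.155728; k2 = (-0.360637, 1.010609, 0.222121, 0.159050)
  k3: at (p, q) = (-0.805295, 0.150707), (dp/dtau, dq/dtau) = (-0.356753, 1.013254); Gamma_ppp = 0.000000, Gamma_ppq = 0.000000, Gamma_pqq = -0.217884, Gamma_qpp = 0.000000, Gamma_qpq = 0.000000, Gamma_qqq = -0.155990; k3 = (-0.356753, 1.013254, 0.223697, 0.160152)
  k4: at (p, q) = (-0.822939, 0.201502), (dp/dtau, dq/dtau) = (-0.345490, 1.021316); Gamma_ppp = 0.000000, Gamma_ppq = 0.000000, Gamma_pqq = -0.296711, Gamma_qpp = 0.000000, Gamma_qpq = 0.000000, Gamma_qqq = -0.204462; k4 = (-0.345490, 1.021316, 0.309496, 0.213272)
  Y <- Y + (h/6)(k1 + 2k2 + 2k3 + k4): p = -0.8231, q = 0.2014, dp/dtau = -0.3454, dq/dtau = 1.0213
step 3:
  k1: at (p, q) = (-0.823066, 0.201416), (dp/dtau, dq/dtau) = (-0.345433, 1.021265); Gamma_ppp = 0.000000, Gamma_ppq = 0.000000, Gamma_pqq = -0.296574, Gamma_qpp = 0.000000, Gamma_qpq = 0.000000, Gamma_qqq = -0.204383; k1 = (-0.345433, 1.021265, 0.309321, 0.213168)
  k2: at (p, q) = (-0.840337, 0.252479), (dp/dtau, dq/dtau) = (-0.329967, 1.031924); Gamma_ppp = 0.000000, Gamma_ppq = 0.000000, Gamma_pqq = -0.380485, Gamma_qpp = 0.000000, Gamma_qpq = 0.000000, Gamma_qqq = -0.248982; k2 = (-0.329967, 1.031924, 0.405165, 0.265133)
  k3: at (p, q) = (-0.839564, 0.253012), (dp/dtau, dq/dtau) = (-0.325175, 1.034522); Gamma_ppp = 0.000000, Gamma_ppq = 0.000000, Gamma_pqq = -0.381389, Gamma_qpp = 0.000000, Gamma_qpq = 0.000000, Gamma_qqq = -0.249420; k3 = (-0.325175, 1.034522, 0.408176, 0.266938)
  k4: at (p, q) = (-0.855583, 0.304868), (dp/dtau, dq/dtau) = (-0.304616, 1.047959); Gamma_ppp = 0.000000, Gamma_ppq = 0.000000, Gamma_pqq = -0.472587, Gamma_qpp = 0.000000, Gamma_qpq = 0.000000, Gamma_qqq = -0.288554; k4 = (-0.304616, 1.047959, 0.519004, 0.316895)
  Y <- Y + (h/6)(k1 + 2k2 + 2k3 + k4): p = -0.8557, q = 0.3048, dp/dtau = -0.3045, dq/dtau = 1.0478
step 4:
  k1: at (p, q) = (-0.855738, 0.304784), (dp/dtau, dq/dtau) = (-0.304516, 1.047835); Gamma_ppp = 0.000000, Gamma_ppq = 0.000000, Gamma_pqq = -0.472435, Gamma_qpp = 0.000000, Gamma_qpq = 0.000000, Gamma_qqq = -0.288497; k1 = (-0.304516, 1.047835, 0.518714, 0.316758)
  k2: at (p, q) = (-0.870964, 0.357176), (dp/dtau, dq/dtau) = (-0.278581, 1.063673); Gamma_ppp = 0.000000, Gamma_ppq = 0.000000, Gamma_pqq = -0.571611, Gamma_qpp = 0.000000, Gamma_qpq = 0.000000, Gamma_qqq = -0.319323; k2 = (-0.278581, 1.063673, 0.646721, 0.361283)
  k3: at (p, q) = (-0.869667, 0.357968), (dp/dtau, dq/dtau) = (-0.272180, 1.065899); Gamma_ppp = 0.000000, Gamma_ppq = 0.000000, Gamma_pqq = -0.573168, Gamma_qpp = 0.000000, Gamma_qpq = 0.000000, Gamma_qqq = -0.319707; k3 = (-0.272180, 1.065899, 0.651200, 0.363232)
  k4: at (p, q) = (-0.882956, 0.411374), (dp/dtau, dq/dtau) = (-0.239396, 1.084159); Gamma_ppp = 0.000000, Gamma_ppq = 0.000000, Gamma_pqq = -0.682336, Gamma_qpp = 0.000000, Gamma_qpq = 0.000000, Gamma_qqq = -0.338546; k4 = (-0.239396, 1.084159, 0.802018, 0.397927)
  Y <- Y + (h/6)(k1 + 2k2 + 2k3 + k4): p = -0.8832, q = 0.4113, dp/dtau = -0.2392, dq/dtau = 1.0839
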